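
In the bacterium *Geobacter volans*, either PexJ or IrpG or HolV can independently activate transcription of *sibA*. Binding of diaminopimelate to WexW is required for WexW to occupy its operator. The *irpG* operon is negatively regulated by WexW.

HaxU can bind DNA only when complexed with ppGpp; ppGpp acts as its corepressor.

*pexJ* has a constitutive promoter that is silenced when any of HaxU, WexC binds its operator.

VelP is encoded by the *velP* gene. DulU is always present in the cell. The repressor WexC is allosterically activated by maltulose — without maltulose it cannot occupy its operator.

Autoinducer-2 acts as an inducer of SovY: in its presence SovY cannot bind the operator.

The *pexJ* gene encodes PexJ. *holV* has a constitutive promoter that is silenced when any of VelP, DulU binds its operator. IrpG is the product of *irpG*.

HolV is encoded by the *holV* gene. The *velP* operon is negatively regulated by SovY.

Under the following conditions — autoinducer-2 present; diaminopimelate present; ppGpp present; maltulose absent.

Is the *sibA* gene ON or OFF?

ppGpp is present, so HaxU is active.
Maltulose is absent, so WexC is inactive.
With repressor HaxU bound, *pexJ* is not transcribed.
So PexJ is not produced.
Diaminopimelate is present, so WexW is active.
With repressor WexW bound, *irpG* is not transcribed.
So IrpG is not produced.
Autoinducer-2 is present, so SovY is inactive.
With no repressor bound, *velP* is transcribed.
So VelP is produced and active.
DulU is produced constitutively and is active.
With repressor VelP bound, *holV* is not transcribed.
So HolV is not produced.
No activator is available at the *sibA* promoter, so *sibA* is not transcribed.

OFF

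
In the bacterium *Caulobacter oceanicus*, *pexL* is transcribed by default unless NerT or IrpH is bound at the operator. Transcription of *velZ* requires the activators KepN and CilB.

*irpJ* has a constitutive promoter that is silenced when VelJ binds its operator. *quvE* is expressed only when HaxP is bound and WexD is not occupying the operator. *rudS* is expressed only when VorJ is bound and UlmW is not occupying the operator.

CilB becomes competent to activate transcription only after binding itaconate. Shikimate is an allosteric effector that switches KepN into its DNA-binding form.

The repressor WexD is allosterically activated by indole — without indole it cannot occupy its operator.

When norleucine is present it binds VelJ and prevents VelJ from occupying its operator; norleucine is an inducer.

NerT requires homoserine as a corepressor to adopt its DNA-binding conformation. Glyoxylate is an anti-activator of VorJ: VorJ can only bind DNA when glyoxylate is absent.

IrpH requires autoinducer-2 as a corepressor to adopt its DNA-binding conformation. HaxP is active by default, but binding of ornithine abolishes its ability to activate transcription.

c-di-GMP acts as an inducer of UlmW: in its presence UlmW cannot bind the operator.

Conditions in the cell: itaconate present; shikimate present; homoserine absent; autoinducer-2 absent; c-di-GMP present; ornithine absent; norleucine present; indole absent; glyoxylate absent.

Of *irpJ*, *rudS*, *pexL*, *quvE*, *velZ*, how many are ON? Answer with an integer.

Norleucine is present, so VelJ is inactive.
With no repressor bound, *irpJ* is transcribed.
→ *irpJ* is ON.
c-di-GMP is present, so UlmW is inactive.
Glyoxylate is absent, so VorJ is active.
No repressor is bound and VorJ is active, so *rudS* is transcribed.
→ *rudS* is ON.
Homoserine is absent, so NerT is inactive.
Autoinducer-2 is absent, so IrpH is inactive.
With no repressor bound, *pexL* is transcribed.
→ *pexL* is ON.
Indole is absent, so WexD is inactive.
Ornithine is absent, so HaxP is active.
No repressor is bound and HaxP is active, so *quvE* is transcribed.
→ *quvE* is ON.
Shikimate is present, so KepN is active.
Itaconate is present, so CilB is active.
No repressor is bound and KepN and CilB are active, so *velZ* is transcribed.
→ *velZ* is ON.
5 of the 5 genes are transcribed.

5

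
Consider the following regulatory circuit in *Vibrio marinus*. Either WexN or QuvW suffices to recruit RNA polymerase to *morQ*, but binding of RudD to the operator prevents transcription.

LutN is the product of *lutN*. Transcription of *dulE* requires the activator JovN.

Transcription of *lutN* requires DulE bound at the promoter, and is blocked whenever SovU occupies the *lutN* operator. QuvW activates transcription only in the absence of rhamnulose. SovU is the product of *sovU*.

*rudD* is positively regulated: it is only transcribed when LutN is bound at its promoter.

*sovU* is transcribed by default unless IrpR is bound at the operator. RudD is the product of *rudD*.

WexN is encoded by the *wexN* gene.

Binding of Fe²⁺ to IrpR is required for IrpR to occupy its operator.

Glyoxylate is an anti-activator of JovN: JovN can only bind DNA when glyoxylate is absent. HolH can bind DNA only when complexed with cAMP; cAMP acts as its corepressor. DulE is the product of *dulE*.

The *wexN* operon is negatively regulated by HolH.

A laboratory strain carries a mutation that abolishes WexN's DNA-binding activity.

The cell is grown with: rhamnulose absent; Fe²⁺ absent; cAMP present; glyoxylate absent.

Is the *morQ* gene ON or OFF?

ON

WexN is non-functional in this strain, so it has no effect.
Rhamnulose is absent, so QuvW is active.
Fe²⁺ is absent, so IrpR is inactive.
With no repressor bound, *sovU* is transcribed.
So SovU is produced and active.
Glyoxylate is absent, so JovN is active.
No repressor is bound and JovN is active, so *dulE* is transcribed.
So DulE is produced and active.
With repressor SovU bound, *lutN* is not transcribed.
So LutN is not produced.
Required activator LutN is absent, so *rudD* is not transcribed.
So RudD is not produced.
Activator QuvW is present, so *morQ* is transcribed.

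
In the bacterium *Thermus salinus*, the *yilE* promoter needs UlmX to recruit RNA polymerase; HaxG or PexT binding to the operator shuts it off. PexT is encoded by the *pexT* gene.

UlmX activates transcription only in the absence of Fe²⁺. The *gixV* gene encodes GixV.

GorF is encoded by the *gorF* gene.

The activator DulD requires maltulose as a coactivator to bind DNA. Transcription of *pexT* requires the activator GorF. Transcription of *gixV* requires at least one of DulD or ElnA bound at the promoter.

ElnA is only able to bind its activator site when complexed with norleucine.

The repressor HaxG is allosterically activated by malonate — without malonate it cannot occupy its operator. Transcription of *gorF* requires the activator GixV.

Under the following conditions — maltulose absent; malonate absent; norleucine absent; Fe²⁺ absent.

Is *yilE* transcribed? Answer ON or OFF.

Fe²⁺ is absent, so UlmX is active.
Malonate is absent, so HaxG is inactive.
Maltulose is absent, so DulD is inactive.
Norleucine is absent, so ElnA is inactive.
No activator is available at the *gixV* promoter, so *gixV* is not transcribed.
So GixV is not produced.
Required activator GixV is absent, so *gorF* is not transcribed.
So GorF is not produced.
Required activator GorF is absent, so *pexT* is not transcribed.
So PexT is not produced.
No repressor is bound and UlmX is active, so *yilE* is transcribed.

ON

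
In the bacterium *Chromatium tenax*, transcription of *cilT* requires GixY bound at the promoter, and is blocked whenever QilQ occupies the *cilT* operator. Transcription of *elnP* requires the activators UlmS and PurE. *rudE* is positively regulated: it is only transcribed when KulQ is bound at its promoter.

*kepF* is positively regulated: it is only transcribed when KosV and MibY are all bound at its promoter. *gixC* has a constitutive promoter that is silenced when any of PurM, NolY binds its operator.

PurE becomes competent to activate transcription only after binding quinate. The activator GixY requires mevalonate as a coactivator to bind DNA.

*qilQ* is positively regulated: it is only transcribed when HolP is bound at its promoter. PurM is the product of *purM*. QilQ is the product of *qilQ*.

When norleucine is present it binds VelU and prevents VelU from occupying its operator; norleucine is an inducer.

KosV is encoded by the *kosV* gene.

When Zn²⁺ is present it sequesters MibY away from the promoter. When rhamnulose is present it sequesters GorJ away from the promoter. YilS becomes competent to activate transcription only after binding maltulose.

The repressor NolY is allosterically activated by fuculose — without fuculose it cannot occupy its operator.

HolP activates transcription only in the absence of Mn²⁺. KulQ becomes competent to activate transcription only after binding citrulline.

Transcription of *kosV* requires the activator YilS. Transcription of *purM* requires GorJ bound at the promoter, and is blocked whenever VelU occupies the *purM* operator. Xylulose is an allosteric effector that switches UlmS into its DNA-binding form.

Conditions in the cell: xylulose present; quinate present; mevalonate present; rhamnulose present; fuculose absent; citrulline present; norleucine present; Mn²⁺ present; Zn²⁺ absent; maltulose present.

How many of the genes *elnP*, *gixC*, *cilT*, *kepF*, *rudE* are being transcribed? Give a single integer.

5

Xylulose is present, so UlmS is active.
Quinate is present, so PurE is active.
No repressor is bound and UlmS and PurE are active, so *elnP* is transcribed.
→ *elnP* is ON.
Rhamnulose is present, so GorJ is inactive.
Norleucine is present, so VelU is inactive.
Required activator GorJ is absent, so *purM* is not transcribed.
So PurM is not produced.
Fuculose is absent, so NolY is inactive.
With no repressor bound, *gixC* is transcribed.
→ *gixC* is ON.
Mevalonate is present, so GixY is active.
Mn²⁺ is present, so HolP is inactive.
Required activator HolP is absent, so *qilQ* is not transcribed.
So QilQ is not produced.
No repressor is bound and GixY is active, so *cilT* is transcribed.
→ *cilT* is ON.
Maltulose is present, so YilS is active.
No repressor is bound and YilS is active, so *kosV* is transcribed.
So KosV is produced and active.
Zn²⁺ is absent, so MibY is active.
No repressor is bound and KosV and MibY are active, so *kepF* is transcribed.
→ *kepF* is ON.
Citrulline is present, so KulQ is active.
No repressor is bound and KulQ is active, so *rudE* is transcribed.
→ *rudE* is ON.
5 of the 5 genes are transcribed.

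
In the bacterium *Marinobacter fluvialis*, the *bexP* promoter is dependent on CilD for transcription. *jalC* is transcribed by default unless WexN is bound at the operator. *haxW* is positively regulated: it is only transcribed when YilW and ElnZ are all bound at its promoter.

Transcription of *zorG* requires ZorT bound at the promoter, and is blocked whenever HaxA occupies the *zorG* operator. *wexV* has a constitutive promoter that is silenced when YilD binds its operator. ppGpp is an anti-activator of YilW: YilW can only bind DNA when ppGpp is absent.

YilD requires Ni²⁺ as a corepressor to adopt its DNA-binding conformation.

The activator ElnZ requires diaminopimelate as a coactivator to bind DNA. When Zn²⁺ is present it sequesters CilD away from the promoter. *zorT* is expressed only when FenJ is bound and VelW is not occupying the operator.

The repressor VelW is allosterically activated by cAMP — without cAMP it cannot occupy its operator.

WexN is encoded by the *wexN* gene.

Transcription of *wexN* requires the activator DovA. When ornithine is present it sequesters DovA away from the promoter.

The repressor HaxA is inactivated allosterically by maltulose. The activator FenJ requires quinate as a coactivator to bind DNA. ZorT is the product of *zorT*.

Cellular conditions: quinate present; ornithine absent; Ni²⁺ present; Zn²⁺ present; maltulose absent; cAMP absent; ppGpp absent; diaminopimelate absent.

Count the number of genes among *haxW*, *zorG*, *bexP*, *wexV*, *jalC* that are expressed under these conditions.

ppGpp is absent, so YilW is active.
Diaminopimelate is absent, so ElnZ is inactive.
Required activator ElnZ is absent, so *haxW* is not transcribed.
→ *haxW* is OFF.
Maltulose is absent, so HaxA is active.
cAMP is absent, so VelW is inactive.
Quinate is present, so FenJ is active.
No repressor is bound and FenJ is active, so *zorT* is transcribed.
So ZorT is produced and active.
With repressor HaxA bound, *zorG* is not transcribed.
→ *zorG* is OFF.
Zn²⁺ is present, so CilD is inactive.
Required activator CilD is absent, so *bexP* is not transcribed.
→ *bexP* is OFF.
Ni²⁺ is present, so YilD is active.
With repressor YilD bound, *wexV* is not transcribed.
→ *wexV* is OFF.
Ornithine is absent, so DovA is active.
No repressor is bound and DovA is active, so *wexN* is transcribed.
So WexN is produced and active.
With repressor WexN bound, *jalC* is not transcribed.
→ *jalC* is OFF.
0 of the 5 genes are transcribed.

0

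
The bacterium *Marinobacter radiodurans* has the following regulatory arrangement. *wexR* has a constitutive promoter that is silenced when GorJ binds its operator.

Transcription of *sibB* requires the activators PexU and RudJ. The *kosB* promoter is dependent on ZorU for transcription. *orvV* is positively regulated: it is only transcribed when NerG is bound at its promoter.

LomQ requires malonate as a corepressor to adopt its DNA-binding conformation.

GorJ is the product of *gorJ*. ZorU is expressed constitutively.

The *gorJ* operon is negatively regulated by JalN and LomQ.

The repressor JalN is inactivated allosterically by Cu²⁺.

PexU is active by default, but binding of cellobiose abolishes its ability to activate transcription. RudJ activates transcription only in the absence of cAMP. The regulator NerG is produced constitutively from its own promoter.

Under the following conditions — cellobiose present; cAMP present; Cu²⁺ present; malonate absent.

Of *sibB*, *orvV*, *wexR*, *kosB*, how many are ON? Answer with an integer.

Cellobiose is present, so PexU is inactive.
cAMP is present, so RudJ is inactive.
Required activator PexU is absent, so *sibB* is not transcribed.
→ *sibB* is OFF.
NerG is produced constitutively and is active.
No repressor is bound and NerG is active, so *orvV* is transcribed.
→ *orvV* is ON.
Cu²⁺ is present, so JalN is inactive.
Malonate is absent, so LomQ is inactive.
With no repressor bound, *gorJ* is transcribed.
So GorJ is produced and active.
With repressor GorJ bound, *wexR* is not transcribed.
→ *wexR* is OFF.
ZorU is produced constitutively and is active.
No repressor is bound and ZorU is active, so *kosB* is transcribed.
→ *kosB* is ON.
2 of the 4 genes are transcribed.

2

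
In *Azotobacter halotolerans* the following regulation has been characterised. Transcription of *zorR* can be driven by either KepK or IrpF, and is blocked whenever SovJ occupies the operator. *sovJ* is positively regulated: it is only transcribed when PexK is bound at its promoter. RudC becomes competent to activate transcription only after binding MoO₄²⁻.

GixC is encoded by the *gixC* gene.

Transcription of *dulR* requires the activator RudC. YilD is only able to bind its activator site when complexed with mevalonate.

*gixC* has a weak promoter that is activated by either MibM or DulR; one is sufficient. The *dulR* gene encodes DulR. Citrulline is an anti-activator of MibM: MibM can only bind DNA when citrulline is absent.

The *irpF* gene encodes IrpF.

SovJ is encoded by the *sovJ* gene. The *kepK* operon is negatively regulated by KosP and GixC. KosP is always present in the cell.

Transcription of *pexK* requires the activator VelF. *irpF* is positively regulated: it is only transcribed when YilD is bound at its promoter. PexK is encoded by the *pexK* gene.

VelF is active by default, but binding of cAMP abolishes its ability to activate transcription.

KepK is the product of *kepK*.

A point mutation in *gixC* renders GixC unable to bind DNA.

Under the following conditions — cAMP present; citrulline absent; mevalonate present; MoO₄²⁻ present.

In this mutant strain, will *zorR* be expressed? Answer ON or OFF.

KosP is produced constitutively and is active.
GixC is non-functional in this strain, so it has no effect.
With repressor KosP bound, *kepK* is not transcribed.
So KepK is not produced.
Mevalonate is present, so YilD is active.
No repressor is bound and YilD is active, so *irpF* is transcribed.
So IrpF is produced and active.
cAMP is present, so VelF is inactive.
Required activator VelF is absent, so *pexK* is not transcribed.
So PexK is not produced.
Required activator PexK is absent, so *sovJ* is not transcribed.
So SovJ is not produced.
Activator IrpF is present, so *zorR* is transcribed.

ON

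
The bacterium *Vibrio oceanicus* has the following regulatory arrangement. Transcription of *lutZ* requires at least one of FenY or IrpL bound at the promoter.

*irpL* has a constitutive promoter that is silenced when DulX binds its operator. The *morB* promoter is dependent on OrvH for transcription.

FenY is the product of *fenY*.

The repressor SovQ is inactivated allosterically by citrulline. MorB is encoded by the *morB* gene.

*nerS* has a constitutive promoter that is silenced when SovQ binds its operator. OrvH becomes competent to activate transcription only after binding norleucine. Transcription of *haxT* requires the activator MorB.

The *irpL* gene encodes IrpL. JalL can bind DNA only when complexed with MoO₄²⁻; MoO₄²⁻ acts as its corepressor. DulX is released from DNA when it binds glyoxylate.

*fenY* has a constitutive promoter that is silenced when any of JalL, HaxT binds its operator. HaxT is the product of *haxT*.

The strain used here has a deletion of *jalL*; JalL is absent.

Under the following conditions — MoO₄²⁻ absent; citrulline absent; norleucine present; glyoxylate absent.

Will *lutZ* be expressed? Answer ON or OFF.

JalL is non-functional in this strain, so it has no effect.
Norleucine is present, so OrvH is active.
No repressor is bound and OrvH is active, so *morB* is transcribed.
So MorB is produced and active.
No repressor is bound and MorB is active, so *haxT* is transcribed.
So HaxT is produced and active.
With repressor HaxT bound, *fenY* is not transcribed.
So FenY is not produced.
Glyoxylate is absent, so DulX is active.
With repressor DulX bound, *irpL* is not transcribed.
So IrpL is not produced.
No activator is available at the *lutZ* promoter, so *lutZ* is not transcribed.

OFF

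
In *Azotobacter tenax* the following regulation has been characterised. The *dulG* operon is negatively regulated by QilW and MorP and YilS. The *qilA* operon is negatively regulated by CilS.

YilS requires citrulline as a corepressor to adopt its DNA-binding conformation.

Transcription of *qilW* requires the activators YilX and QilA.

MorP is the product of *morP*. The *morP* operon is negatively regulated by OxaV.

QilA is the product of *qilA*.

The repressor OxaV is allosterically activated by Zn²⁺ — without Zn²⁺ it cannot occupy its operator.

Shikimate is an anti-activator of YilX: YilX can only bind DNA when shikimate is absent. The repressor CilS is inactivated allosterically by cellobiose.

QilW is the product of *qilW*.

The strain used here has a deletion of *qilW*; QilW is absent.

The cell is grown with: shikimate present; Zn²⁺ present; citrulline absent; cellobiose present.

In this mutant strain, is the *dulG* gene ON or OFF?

QilW is non-functional in this strain, so it has no effect.
Zn²⁺ is present, so OxaV is active.
With repressor OxaV bound, *morP* is not transcribed.
So MorP is not produced.
Citrulline is absent, so YilS is inactive.
With no repressor bound, *dulG* is transcribed.

ON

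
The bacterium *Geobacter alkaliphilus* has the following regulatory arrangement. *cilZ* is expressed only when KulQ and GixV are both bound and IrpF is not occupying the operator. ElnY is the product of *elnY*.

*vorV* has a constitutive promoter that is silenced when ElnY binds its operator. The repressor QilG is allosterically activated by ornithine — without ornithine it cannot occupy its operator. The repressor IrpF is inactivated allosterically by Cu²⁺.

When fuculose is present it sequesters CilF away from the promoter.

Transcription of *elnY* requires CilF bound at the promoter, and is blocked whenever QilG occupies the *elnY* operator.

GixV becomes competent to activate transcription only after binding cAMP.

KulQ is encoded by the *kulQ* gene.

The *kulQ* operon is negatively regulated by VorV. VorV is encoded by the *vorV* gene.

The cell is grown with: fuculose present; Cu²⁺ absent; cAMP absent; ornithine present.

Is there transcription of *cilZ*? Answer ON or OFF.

Cu²⁺ is absent, so IrpF is active.
Fuculose is present, so CilF is inactive.
Ornithine is present, so QilG is active.
With repressor QilG bound, *elnY* is not transcribed.
So ElnY is not produced.
With no repressor bound, *vorV* is transcribed.
So VorV is produced and active.
With repressor VorV bound, *kulQ* is not transcribed.
So KulQ is not produced.
cAMP is absent, so GixV is inactive.
With repressor IrpF bound, *cilZ* is not transcribed.

OFF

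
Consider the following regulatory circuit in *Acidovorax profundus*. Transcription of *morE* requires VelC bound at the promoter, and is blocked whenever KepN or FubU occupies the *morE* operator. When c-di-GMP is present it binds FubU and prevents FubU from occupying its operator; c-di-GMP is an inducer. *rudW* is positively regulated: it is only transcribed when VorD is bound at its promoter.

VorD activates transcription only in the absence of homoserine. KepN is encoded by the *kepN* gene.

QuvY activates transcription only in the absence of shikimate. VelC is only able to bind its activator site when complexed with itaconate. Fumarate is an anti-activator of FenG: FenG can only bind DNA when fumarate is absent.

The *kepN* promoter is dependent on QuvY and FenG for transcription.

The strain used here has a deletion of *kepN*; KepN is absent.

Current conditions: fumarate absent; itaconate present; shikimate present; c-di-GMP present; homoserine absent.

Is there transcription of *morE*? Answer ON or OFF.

KepN is non-functional in this strain, so it has no effect.
c-di-GMP is present, so FubU is inactive.
Itaconate is present, so VelC is active.
No repressor is bound and VelC is active, so *morE* is transcribed.

ON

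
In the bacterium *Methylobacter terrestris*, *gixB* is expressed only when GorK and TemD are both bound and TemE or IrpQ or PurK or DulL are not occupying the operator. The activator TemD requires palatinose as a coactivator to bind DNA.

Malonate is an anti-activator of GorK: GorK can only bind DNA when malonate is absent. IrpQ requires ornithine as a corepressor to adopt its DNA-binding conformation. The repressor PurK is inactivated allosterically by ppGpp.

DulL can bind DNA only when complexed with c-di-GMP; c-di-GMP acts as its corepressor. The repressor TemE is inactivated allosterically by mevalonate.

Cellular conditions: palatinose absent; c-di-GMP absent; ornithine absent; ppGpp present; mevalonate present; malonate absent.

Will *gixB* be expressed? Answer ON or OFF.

OFF

Mevalonate is present, so TemE is inactive.
Ornithine is absent, so IrpQ is inactive.
ppGpp is present, so PurK is inactive.
Malonate is absent, so GorK is active.
Palatinose is absent, so TemD is inactive.
c-di-GMP is absent, so DulL is inactive.
Required activator TemD is absent, so *gixB* is not transcribed.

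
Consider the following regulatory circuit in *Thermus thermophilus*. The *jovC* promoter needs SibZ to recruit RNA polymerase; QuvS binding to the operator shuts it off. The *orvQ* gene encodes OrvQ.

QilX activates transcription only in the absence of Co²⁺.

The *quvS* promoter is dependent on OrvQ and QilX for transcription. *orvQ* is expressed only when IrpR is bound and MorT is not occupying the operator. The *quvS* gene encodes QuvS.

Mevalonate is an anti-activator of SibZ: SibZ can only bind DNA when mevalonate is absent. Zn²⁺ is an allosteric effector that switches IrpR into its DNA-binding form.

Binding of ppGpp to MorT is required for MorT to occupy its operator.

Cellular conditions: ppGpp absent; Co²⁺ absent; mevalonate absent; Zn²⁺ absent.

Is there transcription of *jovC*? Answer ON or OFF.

Zn²⁺ is absent, so IrpR is inactive.
ppGpp is absent, so MorT is inactive.
Required activator IrpR is absent, so *orvQ* is not transcribed.
So OrvQ is not produced.
Co²⁺ is absent, so QilX is active.
Required activator OrvQ is absent, so *quvS* is not transcribed.
So QuvS is not produced.
Mevalonate is absent, so SibZ is active.
No repressor is bound and SibZ is active, so *jovC* is transcribed.

ON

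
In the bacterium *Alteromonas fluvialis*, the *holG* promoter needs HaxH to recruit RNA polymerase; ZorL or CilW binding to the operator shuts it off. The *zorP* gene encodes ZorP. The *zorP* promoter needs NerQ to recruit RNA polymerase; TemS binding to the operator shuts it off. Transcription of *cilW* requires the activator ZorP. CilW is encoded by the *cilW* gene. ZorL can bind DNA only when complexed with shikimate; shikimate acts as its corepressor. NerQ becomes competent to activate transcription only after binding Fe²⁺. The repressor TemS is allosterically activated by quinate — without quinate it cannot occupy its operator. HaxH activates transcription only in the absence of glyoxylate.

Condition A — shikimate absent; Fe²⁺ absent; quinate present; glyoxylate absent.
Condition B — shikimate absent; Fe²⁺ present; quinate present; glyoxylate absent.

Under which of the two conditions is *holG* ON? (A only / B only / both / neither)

both

Condition A:
Shikimate is absent, so ZorL is inactive.
Fe²⁺ is absent, so NerQ is inactive.
Quinate is present, so TemS is active.
With repressor TemS bound, *zorP* is not transcribed.
So ZorP is not produced.
Required activator ZorP is absent, so *cilW* is not transcribed.
So CilW is not produced.
Glyoxylate is absent, so HaxH is active.
No repressor is bound and HaxH is active, so *holG* is transcribed.
→ *holG* is ON in A.
Condition B:
Shikimate is absent, so ZorL is inactive.
Fe²⁺ is present, so NerQ is active.
Quinate is present, so TemS is active.
With repressor TemS bound, *zorP* is not transcribed.
So ZorP is not produced.
Required activator ZorP is absent, so *cilW* is not transcribed.
So CilW is not produced.
Glyoxylate is absent, so HaxH is active.
No repressor is bound and HaxH is active, so *holG* is transcribed.
→ *holG* is ON in B.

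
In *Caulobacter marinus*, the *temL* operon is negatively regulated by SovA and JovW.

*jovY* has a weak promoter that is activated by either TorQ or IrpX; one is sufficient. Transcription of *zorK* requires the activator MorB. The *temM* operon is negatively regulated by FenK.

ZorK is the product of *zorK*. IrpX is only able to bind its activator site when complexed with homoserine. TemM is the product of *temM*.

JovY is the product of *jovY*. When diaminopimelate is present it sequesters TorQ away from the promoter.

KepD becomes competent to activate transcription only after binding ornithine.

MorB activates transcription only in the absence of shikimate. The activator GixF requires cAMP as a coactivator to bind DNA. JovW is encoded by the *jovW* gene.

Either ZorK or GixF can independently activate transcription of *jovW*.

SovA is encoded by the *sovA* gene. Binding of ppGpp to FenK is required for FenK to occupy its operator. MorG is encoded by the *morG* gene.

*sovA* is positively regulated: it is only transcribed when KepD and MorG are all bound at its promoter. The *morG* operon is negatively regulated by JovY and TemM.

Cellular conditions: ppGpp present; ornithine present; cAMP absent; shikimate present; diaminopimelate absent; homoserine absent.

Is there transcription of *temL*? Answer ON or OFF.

Ornithine is present, so KepD is active.
Diaminopimelate is absent, so TorQ is active.
Homoserine is absent, so IrpX is inactive.
Activator TorQ is present, so *jovY* is transcribed.
So JovY is produced and active.
ppGpp is present, so FenK is active.
With repressor FenK bound, *temM* is not transcribed.
So TemM is not produced.
With repressor JovY bound, *morG* is not transcribed.
So MorG is not produced.
Required activator MorG is absent, so *sovA* is not transcribed.
So SovA is not produced.
Shikimate is present, so MorB is inactive.
Required activator MorB is absent, so *zorK* is not transcribed.
So ZorK is not produced.
cAMP is absent, so GixF is inactive.
No activator is available at the *jovW* promoter, so *jovW* is not transcribed.
So JovW is not produced.
With no repressor bound, *temL* is transcribed.

ON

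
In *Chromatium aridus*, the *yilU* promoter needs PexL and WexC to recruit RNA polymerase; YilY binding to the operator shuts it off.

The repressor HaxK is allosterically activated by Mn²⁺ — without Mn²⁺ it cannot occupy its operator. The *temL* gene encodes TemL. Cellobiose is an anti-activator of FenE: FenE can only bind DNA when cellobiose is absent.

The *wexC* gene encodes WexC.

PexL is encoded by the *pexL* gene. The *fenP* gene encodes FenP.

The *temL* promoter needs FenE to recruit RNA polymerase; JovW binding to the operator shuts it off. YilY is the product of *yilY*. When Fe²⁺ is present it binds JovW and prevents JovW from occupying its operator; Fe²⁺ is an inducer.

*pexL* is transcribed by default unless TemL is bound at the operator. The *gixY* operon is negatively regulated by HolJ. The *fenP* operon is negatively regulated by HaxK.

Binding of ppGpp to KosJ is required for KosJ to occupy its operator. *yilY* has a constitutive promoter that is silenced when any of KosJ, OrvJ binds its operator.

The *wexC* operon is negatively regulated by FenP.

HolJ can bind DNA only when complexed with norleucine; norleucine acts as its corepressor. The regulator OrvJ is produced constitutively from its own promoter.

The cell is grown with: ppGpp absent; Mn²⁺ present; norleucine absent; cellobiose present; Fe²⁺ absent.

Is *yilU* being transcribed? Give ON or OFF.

ON

Fe²⁺ is absent, so JovW is active.
Cellobiose is present, so FenE is inactive.
With repressor JovW bound, *temL* is not transcribed.
So TemL is not produced.
With no repressor bound, *pexL* is transcribed.
So PexL is produced and active.
ppGpp is absent, so KosJ is inactive.
OrvJ is produced constitutively and is active.
With repressor OrvJ bound, *yilY* is not transcribed.
So YilY is not produced.
Mn²⁺ is present, so HaxK is active.
With repressor HaxK bound, *fenP* is not transcribed.
So FenP is not produced.
With no repressor bound, *wexC* is transcribed.
So WexC is produced and active.
No repressor is bound and PexL and WexC are active, so *yilU* is transcribed.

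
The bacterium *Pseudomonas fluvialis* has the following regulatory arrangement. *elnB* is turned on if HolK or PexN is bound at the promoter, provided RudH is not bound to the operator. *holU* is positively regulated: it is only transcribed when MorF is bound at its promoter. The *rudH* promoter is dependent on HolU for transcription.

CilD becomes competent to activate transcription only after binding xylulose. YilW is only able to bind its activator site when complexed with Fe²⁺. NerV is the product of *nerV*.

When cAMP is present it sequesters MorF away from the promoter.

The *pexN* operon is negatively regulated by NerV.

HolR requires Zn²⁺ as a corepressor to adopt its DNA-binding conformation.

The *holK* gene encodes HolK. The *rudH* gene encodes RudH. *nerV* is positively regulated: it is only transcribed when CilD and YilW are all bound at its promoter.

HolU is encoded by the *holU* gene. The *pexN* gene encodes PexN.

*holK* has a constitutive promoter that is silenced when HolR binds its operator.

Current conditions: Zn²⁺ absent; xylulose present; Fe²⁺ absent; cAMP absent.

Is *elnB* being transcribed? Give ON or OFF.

OFF

Zn²⁺ is absent, so HolR is inactive.
With no repressor bound, *holK* is transcribed.
So HolK is produced and active.
cAMP is absent, so MorF is active.
No repressor is bound and MorF is active, so *holU* is transcribed.
So HolU is produced and active.
No repressor is bound and HolU is active, so *rudH* is transcribed.
So RudH is produced and active.
Xylulose is present, so CilD is active.
Fe²⁺ is absent, so YilW is inactive.
Required activator YilW is absent, so *nerV* is not transcribed.
So NerV is not produced.
With no repressor bound, *pexN* is transcribed.
So PexN is produced and active.
With repressor RudH bound, *elnB* is not transcribed.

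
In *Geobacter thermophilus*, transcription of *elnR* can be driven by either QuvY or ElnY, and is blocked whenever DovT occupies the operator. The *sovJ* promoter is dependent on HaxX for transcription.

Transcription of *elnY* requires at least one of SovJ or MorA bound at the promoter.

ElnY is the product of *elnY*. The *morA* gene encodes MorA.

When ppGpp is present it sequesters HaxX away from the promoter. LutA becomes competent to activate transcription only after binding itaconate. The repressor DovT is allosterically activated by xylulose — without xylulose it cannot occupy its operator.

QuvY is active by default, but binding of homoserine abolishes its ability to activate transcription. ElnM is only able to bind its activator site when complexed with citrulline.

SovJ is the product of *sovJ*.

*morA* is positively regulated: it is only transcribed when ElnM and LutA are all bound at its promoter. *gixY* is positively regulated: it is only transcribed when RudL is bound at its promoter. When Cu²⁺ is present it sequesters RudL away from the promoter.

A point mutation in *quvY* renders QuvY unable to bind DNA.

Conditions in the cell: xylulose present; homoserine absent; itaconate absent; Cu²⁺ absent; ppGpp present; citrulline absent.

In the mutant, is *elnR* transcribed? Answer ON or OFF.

QuvY is non-functional in this strain, so it has no effect.
Xylulose is present, so DovT is active.
ppGpp is present, so HaxX is inactive.
Required activator HaxX is absent, so *sovJ* is not transcribed.
So SovJ is not produced.
Citrulline is absent, so ElnM is inactive.
Itaconate is absent, so LutA is inactive.
Required activator ElnM is absent, so *morA* is not transcribed.
So MorA is not produced.
No activator is available at the *elnY* promoter, so *elnY* is not transcribed.
So ElnY is not produced.
With repressor DovT bound, *elnR* is not transcribed.

OFF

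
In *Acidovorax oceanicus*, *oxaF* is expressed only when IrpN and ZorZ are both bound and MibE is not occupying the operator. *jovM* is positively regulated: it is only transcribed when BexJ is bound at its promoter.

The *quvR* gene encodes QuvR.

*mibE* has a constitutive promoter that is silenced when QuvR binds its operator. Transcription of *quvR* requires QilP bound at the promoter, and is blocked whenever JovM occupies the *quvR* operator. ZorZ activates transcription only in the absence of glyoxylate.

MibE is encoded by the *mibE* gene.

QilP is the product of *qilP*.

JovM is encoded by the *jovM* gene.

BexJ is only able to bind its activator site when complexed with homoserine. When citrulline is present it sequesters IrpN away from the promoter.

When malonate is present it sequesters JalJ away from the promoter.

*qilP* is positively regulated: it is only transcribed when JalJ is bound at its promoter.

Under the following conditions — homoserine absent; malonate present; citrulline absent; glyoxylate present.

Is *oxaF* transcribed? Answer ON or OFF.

Homoserine is absent, so BexJ is inactive.
Required activator BexJ is absent, so *jovM* is not transcribed.
So JovM is not produced.
Malonate is present, so JalJ is inactive.
Required activator JalJ is absent, so *qilP* is not transcribed.
So QilP is not produced.
Required activator QilP is absent, so *quvR* is not transcribed.
So QuvR is not produced.
With no repressor bound, *mibE* is transcribed.
So MibE is produced and active.
Citrulline is absent, so IrpN is active.
Glyoxylate is present, so ZorZ is inactive.
With repressor MibE bound, *oxaF* is not transcribed.

OFF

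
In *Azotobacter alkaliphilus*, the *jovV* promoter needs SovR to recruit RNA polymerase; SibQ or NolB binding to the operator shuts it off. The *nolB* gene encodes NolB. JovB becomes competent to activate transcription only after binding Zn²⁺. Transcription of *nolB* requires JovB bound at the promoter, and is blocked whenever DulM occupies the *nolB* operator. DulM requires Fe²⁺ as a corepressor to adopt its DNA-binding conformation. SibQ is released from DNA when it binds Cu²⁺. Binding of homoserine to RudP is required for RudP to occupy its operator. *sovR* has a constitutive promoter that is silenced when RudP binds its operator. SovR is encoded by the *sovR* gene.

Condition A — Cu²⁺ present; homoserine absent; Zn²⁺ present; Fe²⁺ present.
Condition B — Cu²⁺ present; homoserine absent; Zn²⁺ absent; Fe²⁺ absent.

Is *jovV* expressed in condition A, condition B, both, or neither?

both

Condition A:
Cu²⁺ is present, so SibQ is inactive.
Homoserine is absent, so RudP is inactive.
With no repressor bound, *sovR* is transcribed.
So SovR is produced and active.
Zn²⁺ is present, so JovB is active.
Fe²⁺ is present, so DulM is active.
With repressor DulM bound, *nolB* is not transcribed.
So NolB is not produced.
No repressor is bound and SovR is active, so *jovV* is transcribed.
→ *jovV* is ON in A.
Condition B:
Cu²⁺ is present, so SibQ is inactive.
Homoserine is absent, so RudP is inactive.
With no repressor bound, *sovR* is transcribed.
So SovR is produced and active.
Zn²⁺ is absent, so JovB is inactive.
Fe²⁺ is absent, so DulM is inactive.
Required activator JovB is absent, so *nolB* is not transcribed.
So NolB is not produced.
No repressor is bound and SovR is active, so *jovV* is transcribed.
→ *jovV* is ON in B.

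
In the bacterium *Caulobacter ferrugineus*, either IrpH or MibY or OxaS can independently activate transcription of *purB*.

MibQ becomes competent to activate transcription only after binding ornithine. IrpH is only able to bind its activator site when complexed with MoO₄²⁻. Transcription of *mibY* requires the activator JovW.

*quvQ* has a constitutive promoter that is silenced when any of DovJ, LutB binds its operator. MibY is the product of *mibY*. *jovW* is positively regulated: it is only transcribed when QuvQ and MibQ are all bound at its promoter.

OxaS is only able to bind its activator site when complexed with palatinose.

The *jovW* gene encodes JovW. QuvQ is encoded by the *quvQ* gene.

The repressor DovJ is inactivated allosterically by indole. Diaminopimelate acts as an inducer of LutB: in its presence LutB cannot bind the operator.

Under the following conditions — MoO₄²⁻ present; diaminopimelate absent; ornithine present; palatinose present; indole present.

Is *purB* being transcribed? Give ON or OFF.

MoO₄²⁻ is present, so IrpH is active.
Indole is present, so DovJ is inactive.
Diaminopimelate is absent, so LutB is active.
With repressor LutB bound, *quvQ* is not transcribed.
So QuvQ is not produced.
Ornithine is present, so MibQ is active.
Required activator QuvQ is absent, so *jovW* is not transcribed.
So JovW is not produced.
Required activator JovW is absent, so *mibY* is not transcribed.
So MibY is not produced.
Palatinose is present, so OxaS is active.
Activator IrpH is present, so *purB* is transcribed.

ON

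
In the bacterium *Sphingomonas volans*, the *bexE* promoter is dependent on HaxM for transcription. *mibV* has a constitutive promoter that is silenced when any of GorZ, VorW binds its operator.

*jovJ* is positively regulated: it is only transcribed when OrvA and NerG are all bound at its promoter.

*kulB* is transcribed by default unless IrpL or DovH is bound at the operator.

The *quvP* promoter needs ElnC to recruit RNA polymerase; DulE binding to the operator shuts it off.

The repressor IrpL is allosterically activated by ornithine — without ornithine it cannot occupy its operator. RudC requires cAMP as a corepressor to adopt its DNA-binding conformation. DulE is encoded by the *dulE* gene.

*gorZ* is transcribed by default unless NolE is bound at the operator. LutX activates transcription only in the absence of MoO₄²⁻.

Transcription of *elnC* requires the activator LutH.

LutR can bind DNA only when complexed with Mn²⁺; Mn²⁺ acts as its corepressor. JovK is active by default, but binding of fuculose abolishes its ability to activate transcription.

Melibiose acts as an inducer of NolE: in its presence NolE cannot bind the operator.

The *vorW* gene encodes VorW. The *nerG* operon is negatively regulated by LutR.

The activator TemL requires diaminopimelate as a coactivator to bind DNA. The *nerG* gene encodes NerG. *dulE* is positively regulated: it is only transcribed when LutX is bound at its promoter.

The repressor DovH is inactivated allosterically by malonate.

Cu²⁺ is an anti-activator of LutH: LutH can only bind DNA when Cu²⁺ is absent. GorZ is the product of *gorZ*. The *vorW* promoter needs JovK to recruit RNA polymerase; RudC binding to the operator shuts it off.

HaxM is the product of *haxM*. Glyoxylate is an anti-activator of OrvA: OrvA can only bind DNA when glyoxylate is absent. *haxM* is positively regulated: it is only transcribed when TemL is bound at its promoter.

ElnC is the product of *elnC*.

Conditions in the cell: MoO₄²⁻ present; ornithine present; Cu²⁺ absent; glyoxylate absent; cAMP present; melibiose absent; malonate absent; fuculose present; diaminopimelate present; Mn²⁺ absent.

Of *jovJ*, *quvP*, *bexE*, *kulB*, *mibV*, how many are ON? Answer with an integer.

4

Glyoxylate is absent, so OrvA is active.
Mn²⁺ is absent, so LutR is inactive.
With no repressor bound, *nerG* is transcribed.
So NerG is produced and active.
No repressor is bound and OrvA and NerG are active, so *jovJ* is transcribed.
→ *jovJ* is ON.
MoO₄²⁻ is present, so LutX is inactive.
Required activator LutX is absent, so *dulE* is not transcribed.
So DulE is not produced.
Cu²⁺ is absent, so LutH is active.
No repressor is bound and LutH is active, so *elnC* is transcribed.
So ElnC is produced and active.
No repressor is bound and ElnC is active, so *quvP* is transcribed.
→ *quvP* is ON.
Diaminopimelate is present, so TemL is active.
No repressor is bound and TemL is active, so *haxM* is transcribed.
So HaxM is produced and active.
No repressor is bound and HaxM is active, so *bexE* is transcribed.
→ *bexE* is ON.
Ornithine is present, so IrpL is active.
Malonate is absent, so DovH is active.
With repressor IrpL bound, *kulB* is not transcribed.
→ *kulB* is OFF.
Melibiose is absent, so NolE is active.
With repressor NolE bound, *gorZ* is not transcribed.
So GorZ is not produced.
cAMP is present, so RudC is active.
Fuculose is present, so JovK is inactive.
With repressor RudC bound, *vorW* is not transcribed.
So VorW is not produced.
With no repressor bound, *mibV* is transcribed.
→ *mibV* is ON.
4 of the 5 genes are transcribed.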